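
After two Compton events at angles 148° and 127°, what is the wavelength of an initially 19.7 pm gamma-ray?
28.0704 pm

Apply Compton shift twice:

First scattering at θ₁ = 148°:
Δλ₁ = λ_C(1 - cos(148°))
Δλ₁ = 2.4263 × 1.8480
Δλ₁ = 4.4839 pm

After first scattering:
λ₁ = 19.7 + 4.4839 = 24.1839 pm

Second scattering at θ₂ = 127°:
Δλ₂ = λ_C(1 - cos(127°))
Δλ₂ = 2.4263 × 1.6018
Δλ₂ = 3.8865 pm

Final wavelength:
λ₂ = 24.1839 + 3.8865 = 28.0704 pm

Total shift: Δλ_total = 4.4839 + 3.8865 = 8.3704 pm

(Intermediate values are shown rounded; full precision is carried through to the final answer.)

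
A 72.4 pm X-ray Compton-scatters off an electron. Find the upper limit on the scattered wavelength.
77.2526 pm (at θ = 180°)

The Compton shift is Δλ = λ_C(1 − cos θ).

Since cos θ ranges from −1 to 1, the factor (1 − cos θ) ranges from 0 to 2; the maximum shift occurs at θ = 180° (backscattering):
Δλ_max = 2λ_C = 2 × 2.4263 pm = 4.8526 pm

Maximum scattered wavelength:
λ'_max = λ₀ + Δλ_max = 72.4 + 4.8526 = 77.2526 pm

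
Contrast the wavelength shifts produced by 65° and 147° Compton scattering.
147° produces the larger shift by a factor of 3.184

Calculate both shifts using Δλ = λ_C(1 - cos θ):

For θ₁ = 65°:
Δλ₁ = 2.4263 × (1 - cos(65°))
Δλ₁ = 2.4263 × 0.5774
Δλ₁ = 1.4009 pm

For θ₂ = 147°:
Δλ₂ = 2.4263 × (1 - cos(147°))
Δλ₂ = 2.4263 × 1.8387
Δλ₂ = 4.4612 pm

The 147° angle produces the larger shift.
Ratio: 4.4612/1.4009 = 3.184

(Intermediate values are shown rounded; full precision is carried through to the final answer.)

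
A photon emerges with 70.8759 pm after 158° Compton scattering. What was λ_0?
66.2000 pm

From λ' = λ + Δλ, we have λ = λ' - Δλ

First calculate the Compton shift:
Δλ = λ_C(1 - cos θ)
Δλ = 2.4263 × (1 - cos(158°))
Δλ = 2.4263 × 1.9272
Δλ = 4.6759 pm

Initial wavelength:
λ = λ' - Δλ
λ = 70.8759 - 4.6759
λ = 66.2000 pm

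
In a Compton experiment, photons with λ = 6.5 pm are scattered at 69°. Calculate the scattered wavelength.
8.0568 pm

Using the Compton scattering formula:
λ' = λ + Δλ = λ + λ_C(1 - cos θ)

Given:
- Initial wavelength λ = 6.5 pm
- Scattering angle θ = 69°
- Compton wavelength λ_C ≈ 2.4263 pm

Calculate the shift:
Δλ = 2.4263 × (1 - cos(69°))
Δλ = 2.4263 × 0.6416
Δλ = 1.5568 pm

Final wavelength:
λ' = 6.5 + 1.5568 = 8.0568 pm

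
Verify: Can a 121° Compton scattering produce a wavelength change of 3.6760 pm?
Yes, consistent

Calculate the expected shift for θ = 121°:

Δλ_expected = λ_C(1 - cos(121°))
Δλ_expected = 2.4263 × (1 - cos(121°))
Δλ_expected = 2.4263 × 1.5150
Δλ_expected = 3.6760 pm

Given shift: 3.6760 pm
Expected shift: 3.6760 pm
Difference: 0.0000 pm

The values match. This is consistent with Compton scattering at the stated angle.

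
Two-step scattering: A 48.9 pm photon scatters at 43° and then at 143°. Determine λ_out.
53.9159 pm

Apply Compton shift twice:

First scattering at θ₁ = 43°:
Δλ₁ = λ_C(1 - cos(43°))
Δλ₁ = 2.4263 × 0.2686
Δλ₁ = 0.6518 pm

After first scattering:
λ₁ = 48.9 + 0.6518 = 49.5518 pm

Second scattering at θ₂ = 143°:
Δλ₂ = λ_C(1 - cos(143°))
Δλ₂ = 2.4263 × 1.7986
Δλ₂ = 4.3640 pm

Final wavelength:
λ₂ = 49.5518 + 4.3640 = 53.9159 pm

Total shift: Δλ_total = 0.6518 + 4.3640 = 5.0159 pm

(Intermediate values are shown rounded; full precision is carried through to the final answer.)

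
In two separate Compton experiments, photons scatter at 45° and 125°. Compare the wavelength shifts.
125° produces the larger shift by a factor of 5.373

Calculate both shifts using Δλ = λ_C(1 - cos θ):

For θ₁ = 45°:
Δλ₁ = 2.4263 × (1 - cos(45°))
Δλ₁ = 2.4263 × 0.2929
Δλ₁ = 0.7106 pm

For θ₂ = 125°:
Δλ₂ = 2.4263 × (1 - cos(125°))
Δλ₂ = 2.4263 × 1.5736
Δλ₂ = 3.8180 pm

The 125° angle produces the larger shift.
Ratio: 3.8180/0.7106 = 5.373

(Intermediate values are shown rounded; full precision is carried through to the final answer.)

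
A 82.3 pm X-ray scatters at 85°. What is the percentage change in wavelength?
2.6912%

Calculate the Compton shift:
Δλ = λ_C(1 - cos(85°))
Δλ = 2.4263 × (1 - cos(85°))
Δλ = 2.4263 × 0.9128
Δλ = 2.2148 pm

Percentage change:
(Δλ/λ₀) × 100 = (2.2148/82.3) × 100
= 2.6912%

(Intermediate values are shown rounded; full precision is carried through to the final answer.)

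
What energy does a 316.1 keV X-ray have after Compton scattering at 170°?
141.8897 keV

First convert energy to wavelength:
λ = hc/E, with hc ≈ 1239.842 keV·pm (i.e. 1239.842 eV·nm)

For E = 316.1 keV = 316100 eV:
λ = 1239.842 keV·pm / 316.1 keV
λ = 3.9223 pm

Calculate the Compton shift:
Δλ = λ_C(1 - cos(170°)) = 2.4263 × 1.9848
Δλ = 4.8158 pm

Final wavelength:
λ' = 3.9223 + 4.8158 = 8.7381 pm

Final energy:
E' = hc/λ' = 1239.842 / 8.7381 = 141.8897 keV

(Intermediate values are shown rounded; full precision is carried through to the final answer.)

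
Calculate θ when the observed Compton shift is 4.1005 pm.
133.63°

From the Compton formula Δλ = λ_C(1 - cos θ), we can solve for θ:

cos θ = 1 - Δλ/λ_C

Given:
- Δλ = 4.1005 pm
- λ_C = h/(m_e·c) ≈ 2.42631024 pm

cos θ = 1 - 4.1005/2.42631024
cos θ = 1 - 1.690015
cos θ = -0.690015

θ = arccos(-0.690015)
θ = 133.63°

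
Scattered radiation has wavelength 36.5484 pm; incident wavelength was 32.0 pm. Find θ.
151.00°

First find the wavelength shift:
Δλ = λ' - λ = 36.5484 - 32.0 = 4.5484 pm

Using Δλ = λ_C(1 - cos θ), with λ_C = h/(m_e·c) ≈ 2.42631024 pm:
cos θ = 1 - Δλ/λ_C
cos θ = 1 - 4.5484/2.42631024
cos θ = -0.874616

θ = arccos(-0.874616)
θ = 151.00°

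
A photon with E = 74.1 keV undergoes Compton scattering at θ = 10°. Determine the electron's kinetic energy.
0.1629 keV

By energy conservation: K_e = E_initial - E_final

First find the scattered photon energy:
Initial wavelength: λ = hc/E = 16.7320 pm
Compton shift: Δλ = λ_C(1 - cos(10°)) = 0.0369 pm
Final wavelength: λ' = 16.7320 + 0.0369 = 16.7689 pm
Final photon energy: E' = hc/λ' = 73.9371 keV

Electron kinetic energy:
K_e = E - E' = 74.1000 - 73.9371 = 0.1629 keV

(Intermediate values are shown rounded; full precision is carried through to the final answer.)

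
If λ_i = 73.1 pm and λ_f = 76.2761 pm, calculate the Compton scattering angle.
108.00°

First find the wavelength shift:
Δλ = λ' - λ = 76.2761 - 73.1 = 3.1761 pm

Using Δλ = λ_C(1 - cos θ), with λ_C = h/(m_e·c) ≈ 2.42631024 pm:
cos θ = 1 - Δλ/λ_C
cos θ = 1 - 3.1761/2.42631024
cos θ = -0.309025

θ = arccos(-0.309025)
θ = 108.00°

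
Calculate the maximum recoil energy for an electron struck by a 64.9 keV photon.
13.1461 keV

Maximum energy transfer occurs at θ = 180° (backscattering).

Initial photon: E₀ = 64.9 keV → λ₀ = 19.1039 pm

Maximum Compton shift (at 180°):
Δλ_max = 2λ_C = 2 × 2.4263 = 4.8526 pm

Final wavelength:
λ' = 19.1039 + 4.8526 = 23.9565 pm

Minimum photon energy (maximum energy to electron):
E'_min = hc/λ' = 51.7539 keV

Maximum electron kinetic energy:
K_max = E₀ - E'_min = 64.9000 - 51.7539 = 13.1461 keV

(Intermediate values are shown rounded; full precision is carried through to the final answer.)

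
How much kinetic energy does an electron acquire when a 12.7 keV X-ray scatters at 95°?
0.3341 keV

By energy conservation: K_e = E_initial - E_final

First find the scattered photon energy:
Initial wavelength: λ = hc/E = 97.6254 pm
Compton shift: Δλ = λ_C(1 - cos(95°)) = 2.6378 pm
Final wavelength: λ' = 97.6254 + 2.6378 = 100.2631 pm
Final photon energy: E' = hc/λ' = 12.3659 keV

Electron kinetic energy:
K_e = E - E' = 12.7000 - 12.3659 = 0.3341 keV

(Intermediate values are shown rounded; full precision is carried through to the final answer.)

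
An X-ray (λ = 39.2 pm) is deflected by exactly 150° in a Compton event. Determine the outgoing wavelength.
43.7276 pm

Using the Compton formula: λ' = λ + λ_C(1 − cos θ)

For θ = 150°, cos θ = -√3/2 (exact) ≈ -0.8660, so:
1 − cos 150° = 1 − (-√3/2) ≈ 1.8660

Δλ = λ_C × 1.8660 = 2.4263 × 1.8660 = 4.5276 pm

λ' = 39.2 + 4.5276 = 43.7276 pm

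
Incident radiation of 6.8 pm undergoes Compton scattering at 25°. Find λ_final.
7.0273 pm

Using the Compton scattering formula:
λ' = λ + Δλ = λ + λ_C(1 - cos θ)

Given:
- Initial wavelength λ = 6.8 pm
- Scattering angle θ = 25°
- Compton wavelength λ_C ≈ 2.4263 pm

Calculate the shift:
Δλ = 2.4263 × (1 - cos(25°))
Δλ = 2.4263 × 0.0937
Δλ = 0.2273 pm

Final wavelength:
λ' = 6.8 + 0.2273 = 7.0273 pm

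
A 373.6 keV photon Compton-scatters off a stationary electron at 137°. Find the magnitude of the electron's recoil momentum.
2.7086e-22 kg·m/s

The electron is initially at rest, so by conservation of momentum:
p⃗_e = p⃗₀ − p⃗'  (incident photon momentum minus scattered photon momentum)

Photon momentum magnitudes (p = h/λ = E/c):
λ₀ = hc/E₀ = 3.3186 pm → p₀ = h/λ₀ = 1.9966e-22 kg·m/s
Δλ = λ_C(1 − cos 137°) = 4.2008 pm
λ' = 7.5194 pm → p' = h/λ' = 8.8119e-23 kg·m/s

The scattered photon makes angle θ = 137° with the incident direction, so by the law of cosines:
|p⃗_e|² = p₀² + p'² − 2p₀p'cos θ
|p⃗_e|² = (1.9966e-22)² + (8.8119e-23)² − 2·1.9966e-22·8.8119e-23·cos(137°)
|p⃗_e| = 2.7086e-22 kg·m/s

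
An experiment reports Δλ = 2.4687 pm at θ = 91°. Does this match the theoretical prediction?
Yes, consistent

Calculate the expected shift for θ = 91°:

Δλ_expected = λ_C(1 - cos(91°))
Δλ_expected = 2.4263 × (1 - cos(91°))
Δλ_expected = 2.4263 × 1.0175
Δλ_expected = 2.4687 pm

Given shift: 2.4687 pm
Expected shift: 2.4687 pm
Difference: 0.0000 pm

The values match. This is consistent with Compton scattering at the stated angle.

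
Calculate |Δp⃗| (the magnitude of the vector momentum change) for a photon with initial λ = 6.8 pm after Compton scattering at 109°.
1.3442e-22 kg·m/s

Photon momentum magnitude is p = h/λ.

Initial momentum:
p₀ = h/λ = 6.6261e-34/6.8000e-12 = 9.7442e-23 kg·m/s

After scattering:
λ' = λ + Δλ = 6.8 + 3.2162 = 10.0162 pm
p' = h/λ' = 6.6261e-34/1.0016e-11 = 6.6153e-23 kg·m/s

Momentum is a vector; the scattered photon's direction makes angle θ = 109° with the incident direction. The magnitude of the vector change Δp⃗ = p⃗₀ − p⃗' is found from the law of cosines:
|Δp⃗|² = p₀² + p'² − 2p₀p'cos θ
|Δp⃗|² = (9.7442e-23)² + (6.6153e-23)² − 2·9.7442e-23·6.6153e-23·cos(109°)
|Δp⃗| = 1.3442e-22 kg·m/s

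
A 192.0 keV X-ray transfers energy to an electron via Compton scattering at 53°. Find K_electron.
24.9871 keV

By energy conservation: K_e = E_initial - E_final

First find the scattered photon energy:
Initial wavelength: λ = hc/E = 6.4575 pm
Compton shift: Δλ = λ_C(1 - cos(53°)) = 0.9661 pm
Final wavelength: λ' = 6.4575 + 0.9661 = 7.4236 pm
Final photon energy: E' = hc/λ' = 167.0129 keV

Electron kinetic energy:
K_e = E - E' = 192.0000 - 167.0129 = 24.9871 keV

(Intermediate values are shown rounded; full precision is carried through to the final answer.)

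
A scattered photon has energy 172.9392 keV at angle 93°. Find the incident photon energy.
268.5999 keV

Convert final energy to wavelength (hc ≈ 1239.842 keV·pm):
λ' = hc/E' = 1239.842 / 172.9392 = 7.1692 pm

Calculate the Compton shift:
Δλ = λ_C(1 - cos(93°))
Δλ = 2.4263 × (1 - cos(93°))
Δλ = 2.5533 pm

Initial wavelength:
λ = λ' - Δλ = 7.1692 - 2.5533 = 4.6159 pm

Initial energy:
E = hc/λ = 1239.842 / 4.6159 = 268.5999 keV

(Intermediate values are shown rounded; full precision is carried through to the final answer.)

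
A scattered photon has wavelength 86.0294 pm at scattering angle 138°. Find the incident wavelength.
81.8000 pm

From λ' = λ + Δλ, we have λ = λ' - Δλ

First calculate the Compton shift:
Δλ = λ_C(1 - cos θ)
Δλ = 2.4263 × (1 - cos(138°))
Δλ = 2.4263 × 1.7431
Δλ = 4.2294 pm

Initial wavelength:
λ = λ' - Δλ
λ = 86.0294 - 4.2294
λ = 81.8000 pm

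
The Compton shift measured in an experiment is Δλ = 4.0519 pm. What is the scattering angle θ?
132.07°

From the Compton formula Δλ = λ_C(1 - cos θ), we can solve for θ:

cos θ = 1 - Δλ/λ_C

Given:
- Δλ = 4.0519 pm
- λ_C = h/(m_e·c) ≈ 2.42631024 pm

cos θ = 1 - 4.0519/2.42631024
cos θ = 1 - 1.669984
cos θ = -0.669984

θ = arccos(-0.669984)
θ = 132.07°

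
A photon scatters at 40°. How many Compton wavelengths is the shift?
0.2340 λ_C

The Compton shift formula is:
Δλ = λ_C(1 - cos θ)

Dividing both sides by λ_C:
Δλ/λ_C = 1 - cos θ

For θ = 40°:
Δλ/λ_C = 1 - cos(40°)
Δλ/λ_C = 1 - 0.7660
Δλ/λ_C = 0.2340

This means the shift is 0.2340 × λ_C = 0.5676 pm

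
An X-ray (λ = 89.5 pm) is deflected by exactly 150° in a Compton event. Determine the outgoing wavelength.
94.0276 pm

Using the Compton formula: λ' = λ + λ_C(1 − cos θ)

For θ = 150°, cos θ = -√3/2 (exact) ≈ -0.8660, so:
1 − cos 150° = 1 − (-√3/2) ≈ 1.8660

Δλ = λ_C × 1.8660 = 2.4263 × 1.8660 = 4.5276 pm

λ' = 89.5 + 4.5276 = 94.0276 pm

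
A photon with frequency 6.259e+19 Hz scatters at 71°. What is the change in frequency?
1.594e+19 Hz (decrease)

Convert frequency to wavelength (c = 299792458 m/s):
λ₀ = c/f₀ = 299792458/6.259e+19 = 4.7897820e-12 m = 4.7898 pm

Calculate Compton shift:
Δλ = λ_C(1 - cos(71°)) = 1.6364 pm

Final wavelength:
λ' = λ₀ + Δλ = 4.7898 + 1.6364 = 6.4262 pm

Final frequency:
f' = c/λ' = 299792458/6.4261629e-12 = 4.6651861e+19 Hz

Frequency shift (decrease):
Δf = f₀ - f' = 6.259e+19 - 4.6651861e+19 = 1.594e+19 Hz

(Intermediate values are shown rounded; full precision is carried through to the final answer.)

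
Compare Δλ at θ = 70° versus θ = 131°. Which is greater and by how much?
131° produces the larger shift by a factor of 2.517

Calculate both shifts using Δλ = λ_C(1 - cos θ):

For θ₁ = 70°:
Δλ₁ = 2.4263 × (1 - cos(70°))
Δλ₁ = 2.4263 × 0.6580
Δλ₁ = 1.5965 pm

For θ₂ = 131°:
Δλ₂ = 2.4263 × (1 - cos(131°))
Δλ₂ = 2.4263 × 1.6561
Δλ₂ = 4.0181 pm

The 131° angle produces the larger shift.
Ratio: 4.0181/1.5965 = 2.517

(Intermediate values are shown rounded; full precision is carried through to the final answer.)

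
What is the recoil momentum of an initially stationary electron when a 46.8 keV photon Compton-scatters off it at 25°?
1.0783e-23 kg·m/s

The electron is initially at rest, so by conservation of momentum:
p⃗_e = p⃗₀ − p⃗'  (incident photon momentum minus scattered photon momentum)

Photon momentum magnitudes (p = h/λ = E/c):
λ₀ = hc/E₀ = 26.4924 pm → p₀ = h/λ₀ = 2.5011e-23 kg·m/s
Δλ = λ_C(1 − cos 25°) = 0.2273 pm
λ' = 26.7197 pm → p' = h/λ' = 2.4798e-23 kg·m/s

The scattered photon makes angle θ = 25° with the incident direction, so by the law of cosines:
|p⃗_e|² = p₀² + p'² − 2p₀p'cos θ
|p⃗_e|² = (2.5011e-23)² + (2.4798e-23)² − 2·2.5011e-23·2.4798e-23·cos(25°)
|p⃗_e| = 1.0783e-23 kg·m/s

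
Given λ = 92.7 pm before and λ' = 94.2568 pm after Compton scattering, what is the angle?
69.00°

First find the wavelength shift:
Δλ = λ' - λ = 94.2568 - 92.7 = 1.5568 pm

Using Δλ = λ_C(1 - cos θ), with λ_C = h/(m_e·c) ≈ 2.42631024 pm:
cos θ = 1 - Δλ/λ_C
cos θ = 1 - 1.5568/2.42631024
cos θ = 0.358367

θ = arccos(0.358367)
θ = 69.00°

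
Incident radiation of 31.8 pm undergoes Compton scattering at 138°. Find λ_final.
36.0294 pm

Using the Compton scattering formula:
λ' = λ + Δλ = λ + λ_C(1 - cos θ)

Given:
- Initial wavelength λ = 31.8 pm
- Scattering angle θ = 138°
- Compton wavelength λ_C ≈ 2.4263 pm

Calculate the shift:
Δλ = 2.4263 × (1 - cos(138°))
Δλ = 2.4263 × 1.7431
Δλ = 4.2294 pm

Final wavelength:
λ' = 31.8 + 4.2294 = 36.0294 pm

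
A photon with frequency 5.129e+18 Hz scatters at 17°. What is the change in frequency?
9.286e+15 Hz (decrease)

Convert frequency to wavelength (c = 299792458 m/s):
λ₀ = c/f₀ = 299792458/5.129e+18 = 5.8450469e-11 m = 58.4505 pm

Calculate Compton shift:
Δλ = λ_C(1 - cos(17°)) = 0.1060 pm

Final wavelength:
λ' = λ₀ + Δλ = 58.4505 + 0.1060 = 58.5565 pm

Final frequency:
f' = c/λ' = 299792458/5.8556488e-11 = 5.1197138e+18 Hz

Frequency shift (decrease):
Δf = f₀ - f' = 5.129e+18 - 5.1197138e+18 = 9.286e+15 Hz

(Intermediate values are shown rounded; full precision is carried through to the final answer.)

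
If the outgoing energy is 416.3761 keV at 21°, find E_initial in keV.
440.1999 keV

Convert final energy to wavelength (hc ≈ 1239.842 keV·pm):
λ' = hc/E' = 1239.842 / 416.3761 = 2.9777 pm

Calculate the Compton shift:
Δλ = λ_C(1 - cos(21°))
Δλ = 2.4263 × (1 - cos(21°))
Δλ = 0.1612 pm

Initial wavelength:
λ = λ' - Δλ = 2.9777 - 0.1612 = 2.8165 pm

Initial energy:
E = hc/λ = 1239.842 / 2.8165 = 440.1999 keV

(Intermediate values are shown rounded; full precision is carried through to the final answer.)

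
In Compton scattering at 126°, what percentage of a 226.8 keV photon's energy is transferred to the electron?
0.4134 (or 41.34%)

Calculate initial and final photon energies:

Initial: E₀ = 226.8 keV → λ₀ = 5.4667 pm
Compton shift: Δλ = 3.8525 pm
Final wavelength: λ' = 9.3191 pm
Final energy: E' = 133.0426 keV

Fractional energy loss:
(E₀ - E')/E₀ = (226.8000 - 133.0426)/226.8000
= 93.7574/226.8000
= 0.4134
= 41.34%

(Intermediate values are shown rounded; full precision is carried through to the final answer.)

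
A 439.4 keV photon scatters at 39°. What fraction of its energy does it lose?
0.1608 (or 16.08%)

Calculate initial and final photon energies:

Initial: E₀ = 439.4 keV → λ₀ = 2.8217 pm
Compton shift: Δλ = 0.5407 pm
Final wavelength: λ' = 3.3624 pm
Final energy: E' = 368.7390 keV

Fractional energy loss:
(E₀ - E')/E₀ = (439.4000 - 368.7390)/439.4000
= 70.6610/439.4000
= 0.1608
= 16.08%

(Intermediate values are shown rounded; full precision is carried through to the final answer.)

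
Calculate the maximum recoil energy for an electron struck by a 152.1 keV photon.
56.7577 keV

Maximum energy transfer occurs at θ = 180° (backscattering).

Initial photon: E₀ = 152.1 keV → λ₀ = 8.1515 pm

Maximum Compton shift (at 180°):
Δλ_max = 2λ_C = 2 × 2.4263 = 4.8526 pm

Final wavelength:
λ' = 8.1515 + 4.8526 = 13.0041 pm

Minimum photon energy (maximum energy to electron):
E'_min = hc/λ' = 95.3423 keV

Maximum electron kinetic energy:
K_max = E₀ - E'_min = 152.1000 - 95.3423 = 56.7577 keV

(Intermediate values are shown rounded; full precision is carried through to the final answer.)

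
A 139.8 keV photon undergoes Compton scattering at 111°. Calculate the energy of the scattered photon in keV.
101.9229 keV

First convert energy to wavelength:
λ = hc/E, with hc ≈ 1239.842 keV·pm (i.e. 1239.842 eV·nm)

For E = 139.8 keV = 139800 eV:
λ = 1239.842 keV·pm / 139.8 keV
λ = 8.8687 pm

Calculate the Compton shift:
Δλ = λ_C(1 - cos(111°)) = 2.4263 × 1.3584
Δλ = 3.2958 pm

Final wavelength:
λ' = 8.8687 + 3.2958 = 12.1645 pm

Final energy:
E' = hc/λ' = 1239.842 / 12.1645 = 101.9229 keV

(Intermediate values are shown rounded; full precision is carried through to the final answer.)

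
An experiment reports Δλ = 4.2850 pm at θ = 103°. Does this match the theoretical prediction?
No, inconsistent

Calculate the expected shift for θ = 103°:

Δλ_expected = λ_C(1 - cos(103°))
Δλ_expected = 2.4263 × (1 - cos(103°))
Δλ_expected = 2.4263 × 1.2250
Δλ_expected = 2.9721 pm

Given shift: 4.2850 pm
Expected shift: 2.9721 pm
Difference: 1.3129 pm

The values do not match. The given shift corresponds to θ ≈ 140.0°, not 103°.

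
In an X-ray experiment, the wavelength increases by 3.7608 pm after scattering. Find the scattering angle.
123.37°

From the Compton formula Δλ = λ_C(1 - cos θ), we can solve for θ:

cos θ = 1 - Δλ/λ_C

Given:
- Δλ = 3.7608 pm
- λ_C = h/(m_e·c) ≈ 2.42631024 pm

cos θ = 1 - 3.7608/2.42631024
cos θ = 1 - 1.550008
cos θ = -0.550008

θ = arccos(-0.550008)
θ = 123.37°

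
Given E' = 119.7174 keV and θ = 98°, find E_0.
163.3000 keV

Convert final energy to wavelength (hc ≈ 1239.842 keV·pm):
λ' = hc/E' = 1239.842 / 119.7174 = 10.3564 pm

Calculate the Compton shift:
Δλ = λ_C(1 - cos(98°))
Δλ = 2.4263 × (1 - cos(98°))
Δλ = 2.7640 pm

Initial wavelength:
λ = λ' - Δλ = 10.3564 - 2.7640 = 7.5924 pm

Initial energy:
E = hc/λ = 1239.842 / 7.5924 = 163.3000 keV

(Intermediate values are shown rounded; full precision is carried through to the final answer.)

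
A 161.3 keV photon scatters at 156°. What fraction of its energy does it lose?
0.3766 (or 37.66%)

Calculate initial and final photon energies:

Initial: E₀ = 161.3 keV → λ₀ = 7.6866 pm
Compton shift: Δλ = 4.6429 pm
Final wavelength: λ' = 12.3294 pm
Final energy: E' = 100.5597 keV

Fractional energy loss:
(E₀ - E')/E₀ = (161.3000 - 100.5597)/161.3000
= 60.7403/161.3000
= 0.3766
= 37.66%

(Intermediate values are shown rounded; full precision is carried through to the final answer.)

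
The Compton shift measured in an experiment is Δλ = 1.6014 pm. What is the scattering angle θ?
70.12°

From the Compton formula Δλ = λ_C(1 - cos θ), we can solve for θ:

cos θ = 1 - Δλ/λ_C

Given:
- Δλ = 1.6014 pm
- λ_C = h/(m_e·c) ≈ 2.42631024 pm

cos θ = 1 - 1.6014/2.42631024
cos θ = 1 - 0.660015
cos θ = 0.339985

θ = arccos(0.339985)
θ = 70.12°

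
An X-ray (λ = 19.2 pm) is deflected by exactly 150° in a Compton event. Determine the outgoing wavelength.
23.7276 pm

Using the Compton formula: λ' = λ + λ_C(1 − cos θ)

For θ = 150°, cos θ = -√3/2 (exact) ≈ -0.8660, so:
1 − cos 150° = 1 − (-√3/2) ≈ 1.8660

Δλ = λ_C × 1.8660 = 2.4263 × 1.8660 = 4.5276 pm

λ' = 19.2 + 4.5276 = 23.7276 pm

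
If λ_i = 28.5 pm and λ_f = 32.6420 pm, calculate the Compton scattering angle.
135.00°

First find the wavelength shift:
Δλ = λ' - λ = 32.6420 - 28.5 = 4.1420 pm

Using Δλ = λ_C(1 - cos θ), with λ_C = h/(m_e·c) ≈ 2.42631024 pm:
cos θ = 1 - Δλ/λ_C
cos θ = 1 - 4.1420/2.42631024
cos θ = -0.707119

θ = arccos(-0.707119)
θ = 135.00°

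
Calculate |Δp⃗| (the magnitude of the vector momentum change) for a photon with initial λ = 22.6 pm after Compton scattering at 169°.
5.3251e-23 kg·m/s

Photon momentum magnitude is p = h/λ.

Initial momentum:
p₀ = h/λ = 6.6261e-34/2.2600e-11 = 2.9319e-23 kg·m/s

After scattering:
λ' = λ + Δλ = 22.6 + 4.8080 = 27.4080 pm
p' = h/λ' = 6.6261e-34/2.7408e-11 = 2.4176e-23 kg·m/s

Momentum is a vector; the scattered photon's direction makes angle θ = 169° with the incident direction. The magnitude of the vector change Δp⃗ = p⃗₀ − p⃗' is found from the law of cosines:
|Δp⃗|² = p₀² + p'² − 2p₀p'cos θ
|Δp⃗|² = (2.9319e-23)² + (2.4176e-23)² − 2·2.9319e-23·2.4176e-23·cos(169°)
|Δp⃗| = 5.3251e-23 kg·m/s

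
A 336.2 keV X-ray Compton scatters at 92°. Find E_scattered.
200.0133 keV

First convert energy to wavelength:
λ = hc/E, with hc ≈ 1239.842 keV·pm (i.e. 1239.842 eV·nm)

For E = 336.2 keV = 336200 eV:
λ = 1239.842 keV·pm / 336.2 keV
λ = 3.6878 pm

Calculate the Compton shift:
Δλ = λ_C(1 - cos(92°)) = 2.4263 × 1.0349
Δλ = 2.5110 pm

Final wavelength:
λ' = 3.6878 + 2.5110 = 6.1988 pm

Final energy:
E' = hc/λ' = 1239.842 / 6.1988 = 200.0133 keV

(Intermediate values are shown rounded; full precision is carried through to the final answer.)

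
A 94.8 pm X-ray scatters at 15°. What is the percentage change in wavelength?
0.0872%

Calculate the Compton shift:
Δλ = λ_C(1 - cos(15°))
Δλ = 2.4263 × (1 - cos(15°))
Δλ = 2.4263 × 0.0341
Δλ = 0.0827 pm

Percentage change:
(Δλ/λ₀) × 100 = (0.0827/94.8) × 100
= 0.0872%

(Intermediate values are shown rounded; full precision is carried through to the final answer.)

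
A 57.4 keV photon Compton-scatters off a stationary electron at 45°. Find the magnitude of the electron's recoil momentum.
2.3122e-23 kg·m/s

The electron is initially at rest, so by conservation of momentum:
p⃗_e = p⃗₀ − p⃗'  (incident photon momentum minus scattered photon momentum)

Photon momentum magnitudes (p = h/λ = E/c):
λ₀ = hc/E₀ = 21.6000 pm → p₀ = h/λ₀ = 3.0676e-23 kg·m/s
Δλ = λ_C(1 − cos 45°) = 0.7106 pm
λ' = 22.3107 pm → p' = h/λ' = 2.9699e-23 kg·m/s

The scattered photon makes angle θ = 45° with the incident direction, so by the law of cosines:
|p⃗_e|² = p₀² + p'² − 2p₀p'cos θ
|p⃗_e|² = (3.0676e-23)² + (2.9699e-23)² − 2·3.0676e-23·2.9699e-23·cos(45°)
|p⃗_e| = 2.3122e-23 kg·m/s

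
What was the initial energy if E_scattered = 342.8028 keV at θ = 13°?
348.8000 keV

Convert final energy to wavelength (hc ≈ 1239.842 keV·pm):
λ' = hc/E' = 1239.842 / 342.8028 = 3.6168 pm

Calculate the Compton shift:
Δλ = λ_C(1 - cos(13°))
Δλ = 2.4263 × (1 - cos(13°))
Δλ = 0.0622 pm

Initial wavelength:
λ = λ' - Δλ = 3.6168 - 0.0622 = 3.5546 pm

Initial energy:
E = hc/λ = 1239.842 / 3.5546 = 348.8000 keV

(Intermediate values are shown rounded; full precision is carried through to the final answer.)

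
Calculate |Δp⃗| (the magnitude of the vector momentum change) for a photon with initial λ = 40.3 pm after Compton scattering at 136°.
2.9065e-23 kg·m/s

Photon momentum magnitude is p = h/λ.

Initial momentum:
p₀ = h/λ = 6.6261e-34/4.0300e-11 = 1.6442e-23 kg·m/s

After scattering:
λ' = λ + Δλ = 40.3 + 4.1717 = 44.4717 pm
p' = h/λ' = 6.6261e-34/4.4472e-11 = 1.4900e-23 kg·m/s

Momentum is a vector; the scattered photon's direction makes angle θ = 136° with the incident direction. The magnitude of the vector change Δp⃗ = p⃗₀ − p⃗' is found from the law of cosines:
|Δp⃗|² = p₀² + p'² − 2p₀p'cos θ
|Δp⃗|² = (1.6442e-23)² + (1.4900e-23)² − 2·1.6442e-23·1.4900e-23·cos(136°)
|Δp⃗| = 2.9065e-23 kg·m/s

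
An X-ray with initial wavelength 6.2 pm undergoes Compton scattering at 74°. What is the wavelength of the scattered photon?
7.9575 pm

Using the Compton scattering formula:
λ' = λ + Δλ = λ + λ_C(1 - cos θ)

Given:
- Initial wavelength λ = 6.2 pm
- Scattering angle θ = 74°
- Compton wavelength λ_C ≈ 2.4263 pm

Calculate the shift:
Δλ = 2.4263 × (1 - cos(74°))
Δλ = 2.4263 × 0.7244
Δλ = 1.7575 pm

Final wavelength:
λ' = 6.2 + 1.7575 = 7.9575 pm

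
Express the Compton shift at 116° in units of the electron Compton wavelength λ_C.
1.4384 λ_C

The Compton shift formula is:
Δλ = λ_C(1 - cos θ)

Dividing both sides by λ_C:
Δλ/λ_C = 1 - cos θ

For θ = 116°:
Δλ/λ_C = 1 - cos(116°)
Δλ/λ_C = 1 - -0.4384
Δλ/λ_C = 1.4384

This means the shift is 1.4384 × λ_C = 3.4899 pm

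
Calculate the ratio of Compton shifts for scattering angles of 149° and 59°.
149° produces the larger shift by a factor of 3.830

Calculate both shifts using Δλ = λ_C(1 - cos θ):

For θ₁ = 59°:
Δλ₁ = 2.4263 × (1 - cos(59°))
Δλ₁ = 2.4263 × 0.4850
Δλ₁ = 1.1767 pm

For θ₂ = 149°:
Δλ₂ = 2.4263 × (1 - cos(149°))
Δλ₂ = 2.4263 × 1.8572
Δλ₂ = 4.5061 pm

The 149° angle produces the larger shift.
Ratio: 4.5061/1.1767 = 3.830

(Intermediate values are shown rounded; full precision is carried through to the final answer.)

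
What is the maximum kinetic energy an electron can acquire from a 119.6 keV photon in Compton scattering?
38.1343 keV

Maximum energy transfer occurs at θ = 180° (backscattering).

Initial photon: E₀ = 119.6 keV → λ₀ = 10.3666 pm

Maximum Compton shift (at 180°):
Δλ_max = 2λ_C = 2 × 2.4263 = 4.8526 pm

Final wavelength:
λ' = 10.3666 + 4.8526 = 15.2192 pm

Minimum photon energy (maximum energy to electron):
E'_min = hc/λ' = 81.4657 keV

Maximum electron kinetic energy:
K_max = E₀ - E'_min = 119.6000 - 81.4657 = 38.1343 keV

(Intermediate values are shown rounded; full precision is carried through to the final answer.)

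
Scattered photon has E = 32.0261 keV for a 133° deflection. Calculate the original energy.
35.8000 keV

Convert final energy to wavelength (hc ≈ 1239.842 keV·pm):
λ' = hc/E' = 1239.842 / 32.0261 = 38.7135 pm

Calculate the Compton shift:
Δλ = λ_C(1 - cos(133°))
Δλ = 2.4263 × (1 - cos(133°))
Δλ = 4.0810 pm

Initial wavelength:
λ = λ' - Δλ = 38.7135 - 4.0810 = 34.6324 pm

Initial energy:
E = hc/λ = 1239.842 / 34.6324 = 35.8000 keV

(Intermediate values are shown rounded; full precision is carried through to the final answer.)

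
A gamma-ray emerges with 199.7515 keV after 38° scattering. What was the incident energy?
217.8000 keV

Convert final energy to wavelength (hc ≈ 1239.842 keV·pm):
λ' = hc/E' = 1239.842 / 199.7515 = 6.2069 pm

Calculate the Compton shift:
Δλ = λ_C(1 - cos(38°))
Δλ = 2.4263 × (1 - cos(38°))
Δλ = 0.5144 pm

Initial wavelength:
λ = λ' - Δλ = 6.2069 - 0.5144 = 5.6926 pm

Initial energy:
E = hc/λ = 1239.842 / 5.6926 = 217.8000 keV

(Intermediate values are shown rounded; full precision is carried through to the final answer.)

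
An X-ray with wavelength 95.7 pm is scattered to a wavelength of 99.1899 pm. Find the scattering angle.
116.00°

First find the wavelength shift:
Δλ = λ' - λ = 99.1899 - 95.7 = 3.4899 pm

Using Δλ = λ_C(1 - cos θ), with λ_C = h/(m_e·c) ≈ 2.42631024 pm:
cos θ = 1 - Δλ/λ_C
cos θ = 1 - 3.4899/2.42631024
cos θ = -0.438357

θ = arccos(-0.438357)
θ = 116.00°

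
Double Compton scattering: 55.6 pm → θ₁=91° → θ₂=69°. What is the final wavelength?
59.6255 pm

Apply Compton shift twice:

First scattering at θ₁ = 91°:
Δλ₁ = λ_C(1 - cos(91°))
Δλ₁ = 2.4263 × 1.0175
Δλ₁ = 2.4687 pm

After first scattering:
λ₁ = 55.6 + 2.4687 = 58.0687 pm

Second scattering at θ₂ = 69°:
Δλ₂ = λ_C(1 - cos(69°))
Δλ₂ = 2.4263 × 0.6416
Δλ₂ = 1.5568 pm

Final wavelength:
λ₂ = 58.0687 + 1.5568 = 59.6255 pm

Total shift: Δλ_total = 2.4687 + 1.5568 = 4.0255 pm

(Intermediate values are shown rounded; full precision is carried through to the final answer.)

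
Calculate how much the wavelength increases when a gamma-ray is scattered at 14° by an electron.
0.0721 pm

Using the Compton scattering formula:
Δλ = λ_C(1 - cos θ)

where λ_C = h/(m_e·c) ≈ 2.4263 pm is the Compton wavelength of an electron.

For θ = 14°:
cos(14°) = 0.9703
1 - cos(14°) = 0.0297

Δλ = 2.4263 × 0.0297
Δλ = 0.0721 pm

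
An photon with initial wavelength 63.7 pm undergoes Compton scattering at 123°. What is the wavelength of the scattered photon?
67.4478 pm

Using the Compton scattering formula:
λ' = λ + Δλ = λ + λ_C(1 - cos θ)

Given:
- Initial wavelength λ = 63.7 pm
- Scattering angle θ = 123°
- Compton wavelength λ_C ≈ 2.4263 pm

Calculate the shift:
Δλ = 2.4263 × (1 - cos(123°))
Δλ = 2.4263 × 1.5446
Δλ = 3.7478 pm

Final wavelength:
λ' = 63.7 + 3.7478 = 67.4478 pm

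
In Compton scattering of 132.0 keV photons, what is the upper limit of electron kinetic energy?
44.9652 keV

Maximum energy transfer occurs at θ = 180° (backscattering).

Initial photon: E₀ = 132.0 keV → λ₀ = 9.3927 pm

Maximum Compton shift (at 180°):
Δλ_max = 2λ_C = 2 × 2.4263 = 4.8526 pm

Final wavelength:
λ' = 9.3927 + 4.8526 = 14.2454 pm

Minimum photon energy (maximum energy to electron):
E'_min = hc/λ' = 87.0348 keV

Maximum electron kinetic energy:
K_max = E₀ - E'_min = 132.0000 - 87.0348 = 44.9652 keV

(Intermediate values are shown rounded; full precision is carried through to the final answer.)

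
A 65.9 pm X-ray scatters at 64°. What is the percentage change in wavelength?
2.0678%

Calculate the Compton shift:
Δλ = λ_C(1 - cos(64°))
Δλ = 2.4263 × (1 - cos(64°))
Δλ = 2.4263 × 0.5616
Δλ = 1.3627 pm

Percentage change:
(Δλ/λ₀) × 100 = (1.3627/65.9) × 100
= 2.0678%

(Intermediate values are shown rounded; full precision is carried through to the final answer.)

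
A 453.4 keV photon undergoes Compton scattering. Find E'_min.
163.4131 keV (at θ = 180°)

The scattered photon has minimum energy when its wavelength is maximum, i.e., when the Compton shift Δλ = λ_C(1 − cos θ) is maximum. This occurs at θ = 180° (backscattering), giving Δλ_max = 2λ_C = 4.8526 pm.

Initial wavelength: λ₀ = hc/E₀ = 2.7345 pm
Maximum final wavelength: λ'_max = λ₀ + 2λ_C = 2.7345 + 4.8526 = 7.5872 pm
Minimum final energy: E'_min = hc/λ'_max = 163.4131 keV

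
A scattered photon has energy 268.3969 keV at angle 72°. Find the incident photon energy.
421.3000 keV

Convert final energy to wavelength (hc ≈ 1239.842 keV·pm):
λ' = hc/E' = 1239.842 / 268.3969 = 4.6194 pm

Calculate the Compton shift:
Δλ = λ_C(1 - cos(72°))
Δλ = 2.4263 × (1 - cos(72°))
Δλ = 1.6765 pm

Initial wavelength:
λ = λ' - Δλ = 4.6194 - 1.6765 = 2.9429 pm

Initial energy:
E = hc/λ = 1239.842 / 2.9429 = 421.3000 keV

(Intermediate values are shown rounded; full precision is carried through to the final answer.)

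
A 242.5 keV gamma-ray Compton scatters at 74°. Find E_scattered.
180.4646 keV

First convert energy to wavelength:
λ = hc/E, with hc ≈ 1239.842 keV·pm (i.e. 1239.842 eV·nm)

For E = 242.5 keV = 242500 eV:
λ = 1239.842 keV·pm / 242.5 keV
λ = 5.1128 pm

Calculate the Compton shift:
Δλ = λ_C(1 - cos(74°)) = 2.4263 × 0.7244
Δλ = 1.7575 pm

Final wavelength:
λ' = 5.1128 + 1.7575 = 6.8703 pm

Final energy:
E' = hc/λ' = 1239.842 / 6.8703 = 180.4646 keV

(Intermediate values are shown rounded; full precision is carried through to the final answer.)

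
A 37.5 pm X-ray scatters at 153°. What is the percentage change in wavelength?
12.2351%

Calculate the Compton shift:
Δλ = λ_C(1 - cos(153°))
Δλ = 2.4263 × (1 - cos(153°))
Δλ = 2.4263 × 1.8910
Δλ = 4.5882 pm

Percentage change:
(Δλ/λ₀) × 100 = (4.5882/37.5) × 100
= 12.2351%

(Intermediate values are shown rounded; full precision is carried through to the final answer.)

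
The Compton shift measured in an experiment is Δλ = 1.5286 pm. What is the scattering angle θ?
68.29°

From the Compton formula Δλ = λ_C(1 - cos θ), we can solve for θ:

cos θ = 1 - Δλ/λ_C

Given:
- Δλ = 1.5286 pm
- λ_C = h/(m_e·c) ≈ 2.42631024 pm

cos θ = 1 - 1.5286/2.42631024
cos θ = 1 - 0.630010
cos θ = 0.369990

θ = arccos(0.369990)
θ = 68.29°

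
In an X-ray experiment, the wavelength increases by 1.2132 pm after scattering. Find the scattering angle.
60.00°

From the Compton formula Δλ = λ_C(1 - cos θ), we can solve for θ:

cos θ = 1 - Δλ/λ_C

Given:
- Δλ = 1.2132 pm
- λ_C = h/(m_e·c) ≈ 2.42631024 pm

cos θ = 1 - 1.2132/2.42631024
cos θ = 1 - 0.500018
cos θ = 0.499982

θ = arccos(0.499982)
θ = 60.00°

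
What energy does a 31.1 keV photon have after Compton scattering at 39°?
30.6838 keV

First convert energy to wavelength:
λ = hc/E, with hc ≈ 1239.842 keV·pm (i.e. 1239.842 eV·nm)

For E = 31.1 keV = 31100 eV:
λ = 1239.842 keV·pm / 31.1 keV
λ = 39.8663 pm

Calculate the Compton shift:
Δλ = λ_C(1 - cos(39°)) = 2.4263 × 0.2229
Δλ = 0.5407 pm

Final wavelength:
λ' = 39.8663 + 0.5407 = 40.4070 pm

Final energy:
E' = hc/λ' = 1239.842 / 40.4070 = 30.6838 keV

(Intermediate values are shown rounded; full precision is carried through to the final answer.)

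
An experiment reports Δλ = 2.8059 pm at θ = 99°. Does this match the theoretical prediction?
Yes, consistent

Calculate the expected shift for θ = 99°:

Δλ_expected = λ_C(1 - cos(99°))
Δλ_expected = 2.4263 × (1 - cos(99°))
Δλ_expected = 2.4263 × 1.1564
Δλ_expected = 2.8059 pm

Given shift: 2.8059 pm
Expected shift: 2.8059 pm
Difference: 0.0000 pm

The values match. This is consistent with Compton scattering at the stated angle.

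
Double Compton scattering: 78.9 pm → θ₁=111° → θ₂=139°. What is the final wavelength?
86.4533 pm

Apply Compton shift twice:

First scattering at θ₁ = 111°:
Δλ₁ = λ_C(1 - cos(111°))
Δλ₁ = 2.4263 × 1.3584
Δλ₁ = 3.2958 pm

After first scattering:
λ₁ = 78.9 + 3.2958 = 82.1958 pm

Second scattering at θ₂ = 139°:
Δλ₂ = λ_C(1 - cos(139°))
Δλ₂ = 2.4263 × 1.7547
Δλ₂ = 4.2575 pm

Final wavelength:
λ₂ = 82.1958 + 4.2575 = 86.4533 pm

Total shift: Δλ_total = 3.2958 + 4.2575 = 7.5533 pm

(Intermediate values are shown rounded; full precision is carried through to the final answer.)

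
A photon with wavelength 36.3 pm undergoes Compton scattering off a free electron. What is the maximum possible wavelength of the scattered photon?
41.1526 pm (at θ = 180°)

The Compton shift is Δλ = λ_C(1 − cos θ).

Since cos θ ranges from −1 to 1, the factor (1 − cos θ) ranges from 0 to 2; the maximum shift occurs at θ = 180° (backscattering):
Δλ_max = 2λ_C = 2 × 2.4263 pm = 4.8526 pm

Maximum scattered wavelength:
λ'_max = λ₀ + Δλ_max = 36.3 + 4.8526 = 41.1526 pm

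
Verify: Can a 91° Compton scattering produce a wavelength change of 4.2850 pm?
No, inconsistent

Calculate the expected shift for θ = 91°:

Δλ_expected = λ_C(1 - cos(91°))
Δλ_expected = 2.4263 × (1 - cos(91°))
Δλ_expected = 2.4263 × 1.0175
Δλ_expected = 2.4687 pm

Given shift: 4.2850 pm
Expected shift: 2.4687 pm
Difference: 1.8163 pm

The values do not match. The given shift corresponds to θ ≈ 140.0°, not 91°.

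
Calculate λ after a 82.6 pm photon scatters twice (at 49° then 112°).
86.7697 pm

Apply Compton shift twice:

First scattering at θ₁ = 49°:
Δλ₁ = λ_C(1 - cos(49°))
Δλ₁ = 2.4263 × 0.3439
Δλ₁ = 0.8345 pm

After first scattering:
λ₁ = 82.6 + 0.8345 = 83.4345 pm

Second scattering at θ₂ = 112°:
Δλ₂ = λ_C(1 - cos(112°))
Δλ₂ = 2.4263 × 1.3746
Δλ₂ = 3.3352 pm

Final wavelength:
λ₂ = 83.4345 + 3.3352 = 86.7697 pm

Total shift: Δλ_total = 0.8345 + 3.3352 = 4.1697 pm

(Intermediate values are shown rounded; full precision is carried through to the final answer.)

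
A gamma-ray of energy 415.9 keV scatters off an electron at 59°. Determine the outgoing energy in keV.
298.1985 keV

First convert energy to wavelength:
λ = hc/E, with hc ≈ 1239.842 keV·pm (i.e. 1239.842 eV·nm)

For E = 415.9 keV = 415900 eV:
λ = 1239.842 keV·pm / 415.9 keV
λ = 2.9811 pm

Calculate the Compton shift:
Δλ = λ_C(1 - cos(59°)) = 2.4263 × 0.4850
Δλ = 1.1767 pm

Final wavelength:
λ' = 2.9811 + 1.1767 = 4.1578 pm

Final energy:
E' = hc/λ' = 1239.842 / 4.1578 = 298.1985 keV

(Intermediate values are shown rounded; full precision is carried through to the final answer.)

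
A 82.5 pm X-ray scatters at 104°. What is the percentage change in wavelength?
3.6525%

Calculate the Compton shift:
Δλ = λ_C(1 - cos(104°))
Δλ = 2.4263 × (1 - cos(104°))
Δλ = 2.4263 × 1.2419
Δλ = 3.0133 pm

Percentage change:
(Δλ/λ₀) × 100 = (3.0133/82.5) × 100
= 3.6525%

(Intermediate values are shown rounded; full precision is carried through to the final answer.)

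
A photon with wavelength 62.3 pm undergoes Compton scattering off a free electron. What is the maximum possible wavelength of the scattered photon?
67.1526 pm (at θ = 180°)

The Compton shift is Δλ = λ_C(1 − cos θ).

Since cos θ ranges from −1 to 1, the factor (1 − cos θ) ranges from 0 to 2; the maximum shift occurs at θ = 180° (backscattering):
Δλ_max = 2λ_C = 2 × 2.4263 pm = 4.8526 pm

Maximum scattered wavelength:
λ'_max = λ₀ + Δλ_max = 62.3 + 4.8526 = 67.1526 pm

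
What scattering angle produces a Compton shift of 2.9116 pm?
101.54°

From the Compton formula Δλ = λ_C(1 - cos θ), we can solve for θ:

cos θ = 1 - Δλ/λ_C

Given:
- Δλ = 2.9116 pm
- λ_C = h/(m_e·c) ≈ 2.42631024 pm

cos θ = 1 - 2.9116/2.42631024
cos θ = 1 - 1.200011
cos θ = -0.200011

θ = arccos(-0.200011)
θ = 101.54°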